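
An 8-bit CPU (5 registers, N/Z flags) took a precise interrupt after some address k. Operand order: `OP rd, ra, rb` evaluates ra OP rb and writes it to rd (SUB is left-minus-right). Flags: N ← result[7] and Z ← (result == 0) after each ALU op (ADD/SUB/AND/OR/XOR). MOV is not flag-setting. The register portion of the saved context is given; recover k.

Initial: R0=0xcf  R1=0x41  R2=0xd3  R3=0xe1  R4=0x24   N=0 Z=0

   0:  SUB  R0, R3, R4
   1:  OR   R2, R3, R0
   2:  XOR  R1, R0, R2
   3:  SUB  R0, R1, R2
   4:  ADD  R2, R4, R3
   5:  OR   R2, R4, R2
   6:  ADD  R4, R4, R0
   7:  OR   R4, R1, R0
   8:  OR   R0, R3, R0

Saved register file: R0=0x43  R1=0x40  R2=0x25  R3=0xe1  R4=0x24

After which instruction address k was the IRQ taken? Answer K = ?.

K = 5

after  0: R0=0xbd R1=0x41 R2=0xd3 R3=0xe1 R4=0x24  N=1 Z=0
after  1: R0=0xbd R1=0x41 R2=0xfd R3=0xe1 R4=0x24  N=1 Z=0
after  2: R0=0xbd R1=0x40 R2=0xfd R3=0xe1 R4=0x24  N=0 Z=0
after  3: R0=0x43 R1=0x40 R2=0xfd R3=0xe1 R4=0x24  N=0 Z=0
after  4: R0=0x43 R1=0x40 R2=0x05 R3=0xe1 R4=0x24  N=0 Z=0
after  5: R0=0x43 R1=0x40 R2=0x25 R3=0xe1 R4=0x24  N=0 Z=0
-- IRQ taken; context saved, return-PC = 6 --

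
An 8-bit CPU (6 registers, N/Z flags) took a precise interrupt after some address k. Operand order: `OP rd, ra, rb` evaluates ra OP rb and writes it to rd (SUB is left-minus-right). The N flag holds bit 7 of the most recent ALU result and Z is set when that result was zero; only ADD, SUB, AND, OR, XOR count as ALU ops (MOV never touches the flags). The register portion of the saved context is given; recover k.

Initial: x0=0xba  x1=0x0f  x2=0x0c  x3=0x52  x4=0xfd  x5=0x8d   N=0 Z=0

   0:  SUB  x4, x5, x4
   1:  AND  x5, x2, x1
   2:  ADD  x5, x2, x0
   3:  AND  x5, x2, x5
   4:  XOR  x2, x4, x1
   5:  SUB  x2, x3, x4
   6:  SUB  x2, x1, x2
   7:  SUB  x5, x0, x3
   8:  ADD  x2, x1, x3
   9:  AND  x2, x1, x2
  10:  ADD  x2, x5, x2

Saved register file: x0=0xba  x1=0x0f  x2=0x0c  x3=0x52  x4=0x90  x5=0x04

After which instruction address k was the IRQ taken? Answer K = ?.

K = 3

after  0: x0=0xba x1=0x0f x2=0x0c x3=0x52 x4=0x90 x5=0x8d  N=1 Z=0
after  1: x0=0xba x1=0x0f x2=0x0c x3=0x52 x4=0x90 x5=0x0c  N=0 Z=0
after  2: x0=0xba x1=0x0f x2=0x0c x3=0x52 x4=0x90 x5=0xc6  N=1 Z=0
after  3: x0=0xba x1=0x0f x2=0x0c x3=0x52 x4=0x90 x5=0x04  N=0 Z=0
-- IRQ taken; context saved, return-PC = 4 --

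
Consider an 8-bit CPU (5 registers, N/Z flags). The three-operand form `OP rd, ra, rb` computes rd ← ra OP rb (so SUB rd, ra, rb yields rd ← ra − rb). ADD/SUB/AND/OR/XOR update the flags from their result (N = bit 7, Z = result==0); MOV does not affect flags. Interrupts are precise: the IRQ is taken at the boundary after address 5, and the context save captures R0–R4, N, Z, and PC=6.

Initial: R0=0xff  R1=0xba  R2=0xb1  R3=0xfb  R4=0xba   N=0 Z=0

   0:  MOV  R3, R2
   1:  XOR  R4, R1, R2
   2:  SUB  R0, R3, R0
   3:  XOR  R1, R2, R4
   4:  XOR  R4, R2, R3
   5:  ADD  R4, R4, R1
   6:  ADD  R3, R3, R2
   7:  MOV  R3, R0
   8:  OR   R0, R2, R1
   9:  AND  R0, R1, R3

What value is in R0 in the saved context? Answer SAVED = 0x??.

after  0: R0=0xff R1=0xba R2=0xb1 R3=0xb1 R4=0xba  N=0 Z=0
after  1: R0=0xff R1=0xba R2=0xb1 R3=0xb1 R4=0x0b  N=0 Z=0
after  2: R0=0xb2 R1=0xba R2=0xb1 R3=0xb1 R4=0x0b  N=1 Z=0
after  3: R0=0xb2 R1=0xba R2=0xb1 R3=0xb1 R4=0x0b  N=1 Z=0
after  4: R0=0xb2 R1=0xba R2=0xb1 R3=0xb1 R4=0x00  N=0 Z=1
after  5: R0=0xb2 R1=0xba R2=0xb1 R3=0xb1 R4=0xba  N=1 Z=0
-- IRQ taken; context saved, return-PC = 6 --

SAVED = 0xb2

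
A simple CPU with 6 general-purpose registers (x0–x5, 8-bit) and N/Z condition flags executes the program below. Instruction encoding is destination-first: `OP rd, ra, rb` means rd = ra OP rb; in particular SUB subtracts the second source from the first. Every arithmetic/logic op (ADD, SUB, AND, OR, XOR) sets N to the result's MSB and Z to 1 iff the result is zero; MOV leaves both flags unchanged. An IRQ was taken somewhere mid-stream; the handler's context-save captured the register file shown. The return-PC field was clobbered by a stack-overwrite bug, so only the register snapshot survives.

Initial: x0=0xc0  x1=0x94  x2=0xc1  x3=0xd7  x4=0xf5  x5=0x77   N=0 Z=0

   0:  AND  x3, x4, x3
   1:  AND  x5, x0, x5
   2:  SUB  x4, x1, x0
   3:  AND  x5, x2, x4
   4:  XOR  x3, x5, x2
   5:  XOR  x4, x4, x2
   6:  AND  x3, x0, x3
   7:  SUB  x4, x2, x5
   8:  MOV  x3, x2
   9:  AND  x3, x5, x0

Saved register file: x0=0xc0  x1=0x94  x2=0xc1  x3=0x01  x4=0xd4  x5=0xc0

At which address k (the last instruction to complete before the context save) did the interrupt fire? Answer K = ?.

after  0: x0=0xc0 x1=0x94 x2=0xc1 x3=0xd5 x4=0xf5 x5=0x77  N=1 Z=0
after  1: x0=0xc0 x1=0x94 x2=0xc1 x3=0xd5 x4=0xf5 x5=0x40  N=0 Z=0
after  2: x0=0xc0 x1=0x94 x2=0xc1 x3=0xd5 x4=0xd4 x5=0x40  N=1 Z=0
after  3: x0=0xc0 x1=0x94 x2=0xc1 x3=0xd5 x4=0xd4 x5=0xc0  N=1 Z=0
after  4: x0=0xc0 x1=0x94 x2=0xc1 x3=0x01 x4=0xd4 x5=0xc0  N=0 Z=0
-- IRQ taken; context saved, return-PC = 5 --

K = 4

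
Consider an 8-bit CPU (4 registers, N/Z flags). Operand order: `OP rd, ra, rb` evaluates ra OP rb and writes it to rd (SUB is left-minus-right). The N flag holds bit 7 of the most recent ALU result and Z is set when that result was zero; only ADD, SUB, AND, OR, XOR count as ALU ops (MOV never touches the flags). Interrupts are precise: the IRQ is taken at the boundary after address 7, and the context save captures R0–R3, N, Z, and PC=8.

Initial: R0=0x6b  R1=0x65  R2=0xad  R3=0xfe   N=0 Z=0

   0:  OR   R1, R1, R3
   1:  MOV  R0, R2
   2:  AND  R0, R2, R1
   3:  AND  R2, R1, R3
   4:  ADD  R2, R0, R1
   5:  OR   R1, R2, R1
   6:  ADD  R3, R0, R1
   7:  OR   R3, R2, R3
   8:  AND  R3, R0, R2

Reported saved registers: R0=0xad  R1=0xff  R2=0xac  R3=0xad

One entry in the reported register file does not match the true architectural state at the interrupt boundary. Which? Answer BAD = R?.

BAD = R3

after  0: R0=0x6b R1=0xff R2=0xad R3=0xfe  N=1 Z=0
after  1: R0=0xad R1=0xff R2=0xad R3=0xfe  N=1 Z=0
after  2: R0=0xad R1=0xff R2=0xad R3=0xfe  N=1 Z=0
after  3: R0=0xad R1=0xff R2=0xfe R3=0xfe  N=1 Z=0
after  4: R0=0xad R1=0xff R2=0xac R3=0xfe  N=1 Z=0
after  5: R0=0xad R1=0xff R2=0xac R3=0xfe  N=1 Z=0
after  6: R0=0xad R1=0xff R2=0xac R3=0xac  N=1 Z=0
after  7: R0=0xad R1=0xff R2=0xac R3=0xac  N=1 Z=0
-- IRQ taken; context saved, return-PC = 8 --
mismatch: R3: reported 0xad vs actual 0xac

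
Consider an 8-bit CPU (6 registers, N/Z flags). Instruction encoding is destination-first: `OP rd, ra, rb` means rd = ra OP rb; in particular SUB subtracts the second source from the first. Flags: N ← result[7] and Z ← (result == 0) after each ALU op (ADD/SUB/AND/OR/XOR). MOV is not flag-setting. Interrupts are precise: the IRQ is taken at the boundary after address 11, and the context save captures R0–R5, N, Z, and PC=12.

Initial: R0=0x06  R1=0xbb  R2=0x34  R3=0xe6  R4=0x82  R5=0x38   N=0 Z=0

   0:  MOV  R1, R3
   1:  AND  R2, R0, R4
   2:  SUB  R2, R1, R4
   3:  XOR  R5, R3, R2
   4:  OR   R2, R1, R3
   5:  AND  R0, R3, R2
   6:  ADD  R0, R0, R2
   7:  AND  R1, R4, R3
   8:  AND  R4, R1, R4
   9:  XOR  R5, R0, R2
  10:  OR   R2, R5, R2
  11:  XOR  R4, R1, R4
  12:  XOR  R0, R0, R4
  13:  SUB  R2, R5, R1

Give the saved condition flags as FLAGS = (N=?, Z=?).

FLAGS = (N=0, Z=1)

after  0: R0=0x06 R1=0xe6 R2=0x34 R3=0xe6 R4=0x82 R5=0x38  N=0 Z=0
after  1: R0=0x06 R1=0xe6 R2=0x02 R3=0xe6 R4=0x82 R5=0x38  N=0 Z=0
after  2: R0=0x06 R1=0xe6 R2=0x64 R3=0xe6 R4=0x82 R5=0x38  N=0 Z=0
after  3: R0=0x06 R1=0xe6 R2=0x64 R3=0xe6 R4=0x82 R5=0x82  N=1 Z=0
after  4: R0=0x06 R1=0xe6 R2=0xe6 R3=0xe6 R4=0x82 R5=0x82  N=1 Z=0
after  5: R0=0xe6 R1=0xe6 R2=0xe6 R3=0xe6 R4=0x82 R5=0x82  N=1 Z=0
after  6: R0=0xcc R1=0xe6 R2=0xe6 R3=0xe6 R4=0x82 R5=0x82  N=1 Z=0
after  7: R0=0xcc R1=0x82 R2=0xe6 R3=0xe6 R4=0x82 R5=0x82  N=1 Z=0
after  8: R0=0xcc R1=0x82 R2=0xe6 R3=0xe6 R4=0x82 R5=0x82  N=1 Z=0
after  9: R0=0xcc R1=0x82 R2=0xe6 R3=0xe6 R4=0x82 R5=0x2a  N=0 Z=0
after 10: R0=0xcc R1=0x82 R2=0xee R3=0xe6 R4=0x82 R5=0x2a  N=1 Z=0
after 11: R0=0xcc R1=0x82 R2=0xee R3=0xe6 R4=0x00 R5=0x2a  N=0 Z=1
-- IRQ taken; context saved, return-PC = 12 --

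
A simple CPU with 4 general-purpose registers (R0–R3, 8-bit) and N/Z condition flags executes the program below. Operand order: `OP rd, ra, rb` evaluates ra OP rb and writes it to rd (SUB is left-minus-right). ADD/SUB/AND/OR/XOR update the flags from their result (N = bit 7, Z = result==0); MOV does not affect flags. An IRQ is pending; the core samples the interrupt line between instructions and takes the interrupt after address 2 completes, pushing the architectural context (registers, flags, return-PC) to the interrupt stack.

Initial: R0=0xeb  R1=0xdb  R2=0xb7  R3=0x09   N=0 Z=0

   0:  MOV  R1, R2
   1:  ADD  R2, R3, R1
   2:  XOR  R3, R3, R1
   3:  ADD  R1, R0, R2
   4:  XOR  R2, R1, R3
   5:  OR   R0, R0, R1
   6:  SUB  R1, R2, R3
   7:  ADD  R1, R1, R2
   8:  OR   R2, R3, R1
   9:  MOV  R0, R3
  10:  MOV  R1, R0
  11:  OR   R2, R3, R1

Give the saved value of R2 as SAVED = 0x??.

SAVED = 0xc0

after  0: R0=0xeb R1=0xb7 R2=0xb7 R3=0x09  N=0 Z=0
after  1: R0=0xeb R1=0xb7 R2=0xc0 R3=0x09  N=1 Z=0
after  2: R0=0xeb R1=0xb7 R2=0xc0 R3=0xbe  N=1 Z=0
-- IRQ taken; context saved, return-PC = 3 --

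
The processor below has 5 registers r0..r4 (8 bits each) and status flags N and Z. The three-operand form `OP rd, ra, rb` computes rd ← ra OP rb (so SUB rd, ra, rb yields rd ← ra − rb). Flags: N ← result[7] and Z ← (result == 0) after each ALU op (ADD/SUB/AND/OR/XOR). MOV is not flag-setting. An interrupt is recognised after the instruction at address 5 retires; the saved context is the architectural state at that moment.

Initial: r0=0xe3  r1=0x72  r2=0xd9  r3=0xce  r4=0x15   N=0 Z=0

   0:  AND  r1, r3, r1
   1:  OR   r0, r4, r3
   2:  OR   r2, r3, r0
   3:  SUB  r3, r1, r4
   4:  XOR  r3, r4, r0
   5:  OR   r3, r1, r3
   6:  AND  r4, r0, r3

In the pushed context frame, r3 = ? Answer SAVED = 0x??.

SAVED = 0xca

after  0: r0=0xe3 r1=0x42 r2=0xd9 r3=0xce r4=0x15  N=0 Z=0
after  1: r0=0xdf r1=0x42 r2=0xd9 r3=0xce r4=0x15  N=1 Z=0
after  2: r0=0xdf r1=0x42 r2=0xdf r3=0xce r4=0x15  N=1 Z=0
after  3: r0=0xdf r1=0x42 r2=0xdf r3=0x2d r4=0x15  N=0 Z=0
after  4: r0=0xdf r1=0x42 r2=0xdf r3=0xca r4=0x15  N=1 Z=0
after  5: r0=0xdf r1=0x42 r2=0xdf r3=0xca r4=0x15  N=1 Z=0
-- IRQ taken; context saved, return-PC = 6 --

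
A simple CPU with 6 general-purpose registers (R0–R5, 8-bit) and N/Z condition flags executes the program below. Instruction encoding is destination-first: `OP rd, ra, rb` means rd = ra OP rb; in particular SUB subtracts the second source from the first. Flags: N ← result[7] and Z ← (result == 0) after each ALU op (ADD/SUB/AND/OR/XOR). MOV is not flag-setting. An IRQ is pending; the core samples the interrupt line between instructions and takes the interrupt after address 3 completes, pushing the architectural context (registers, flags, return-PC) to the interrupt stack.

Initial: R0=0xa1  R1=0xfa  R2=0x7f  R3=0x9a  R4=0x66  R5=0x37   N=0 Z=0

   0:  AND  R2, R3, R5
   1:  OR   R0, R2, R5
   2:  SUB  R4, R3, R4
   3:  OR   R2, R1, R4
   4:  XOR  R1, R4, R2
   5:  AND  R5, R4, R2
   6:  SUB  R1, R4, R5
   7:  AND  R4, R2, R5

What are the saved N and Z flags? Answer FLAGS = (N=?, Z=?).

FLAGS = (N=1, Z=0)

after  0: R0=0xa1 R1=0xfa R2=0x12 R3=0x9a R4=0x66 R5=0x37  N=0 Z=0
after  1: R0=0x37 R1=0xfa R2=0x12 R3=0x9a R4=0x66 R5=0x37  N=0 Z=0
after  2: R0=0x37 R1=0xfa R2=0x12 R3=0x9a R4=0x34 R5=0x37  N=0 Z=0
after  3: R0=0x37 R1=0xfa R2=0xfe R3=0x9a R4=0x34 R5=0x37  N=1 Z=0
-- IRQ taken; context saved, return-PC = 4 --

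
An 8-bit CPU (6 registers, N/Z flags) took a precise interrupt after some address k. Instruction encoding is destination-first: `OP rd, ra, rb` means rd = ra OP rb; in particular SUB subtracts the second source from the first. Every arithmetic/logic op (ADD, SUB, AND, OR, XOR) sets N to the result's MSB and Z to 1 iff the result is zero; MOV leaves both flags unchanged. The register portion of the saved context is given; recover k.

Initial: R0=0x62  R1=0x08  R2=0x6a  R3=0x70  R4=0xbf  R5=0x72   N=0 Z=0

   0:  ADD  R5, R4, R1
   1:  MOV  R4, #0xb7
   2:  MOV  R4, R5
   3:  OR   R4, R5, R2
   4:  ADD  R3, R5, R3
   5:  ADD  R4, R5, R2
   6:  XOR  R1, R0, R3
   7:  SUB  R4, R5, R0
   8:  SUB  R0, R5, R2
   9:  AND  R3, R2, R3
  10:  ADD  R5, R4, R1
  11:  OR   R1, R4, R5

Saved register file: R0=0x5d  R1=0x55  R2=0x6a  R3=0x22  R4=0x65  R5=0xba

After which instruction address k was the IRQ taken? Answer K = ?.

after  0: R0=0x62 R1=0x08 R2=0x6a R3=0x70 R4=0xbf R5=0xc7  N=1 Z=0
after  1: R0=0x62 R1=0x08 R2=0x6a R3=0x70 R4=0xb7 R5=0xc7  N=1 Z=0
after  2: R0=0x62 R1=0x08 R2=0x6a R3=0x70 R4=0xc7 R5=0xc7  N=1 Z=0
after  3: R0=0x62 R1=0x08 R2=0x6a R3=0x70 R4=0xef R5=0xc7  N=1 Z=0
after  4: R0=0x62 R1=0x08 R2=0x6a R3=0x37 R4=0xef R5=0xc7  N=0 Z=0
after  5: R0=0x62 R1=0x08 R2=0x6a R3=0x37 R4=0x31 R5=0xc7  N=0 Z=0
after  6: R0=0x62 R1=0x55 R2=0x6a R3=0x37 R4=0x31 R5=0xc7  N=0 Z=0
after  7: R0=0x62 R1=0x55 R2=0x6a R3=0x37 R4=0x65 R5=0xc7  N=0 Z=0
after  8: R0=0x5d R1=0x55 R2=0x6a R3=0x37 R4=0x65 R5=0xc7  N=0 Z=0
after  9: R0=0x5d R1=0x55 R2=0x6a R3=0x22 R4=0x65 R5=0xc7  N=0 Z=0
after 10: R0=0x5d R1=0x55 R2=0x6a R3=0x22 R4=0x65 R5=0xba  N=1 Z=0
-- IRQ taken; context saved, return-PC = 11 --

K = 10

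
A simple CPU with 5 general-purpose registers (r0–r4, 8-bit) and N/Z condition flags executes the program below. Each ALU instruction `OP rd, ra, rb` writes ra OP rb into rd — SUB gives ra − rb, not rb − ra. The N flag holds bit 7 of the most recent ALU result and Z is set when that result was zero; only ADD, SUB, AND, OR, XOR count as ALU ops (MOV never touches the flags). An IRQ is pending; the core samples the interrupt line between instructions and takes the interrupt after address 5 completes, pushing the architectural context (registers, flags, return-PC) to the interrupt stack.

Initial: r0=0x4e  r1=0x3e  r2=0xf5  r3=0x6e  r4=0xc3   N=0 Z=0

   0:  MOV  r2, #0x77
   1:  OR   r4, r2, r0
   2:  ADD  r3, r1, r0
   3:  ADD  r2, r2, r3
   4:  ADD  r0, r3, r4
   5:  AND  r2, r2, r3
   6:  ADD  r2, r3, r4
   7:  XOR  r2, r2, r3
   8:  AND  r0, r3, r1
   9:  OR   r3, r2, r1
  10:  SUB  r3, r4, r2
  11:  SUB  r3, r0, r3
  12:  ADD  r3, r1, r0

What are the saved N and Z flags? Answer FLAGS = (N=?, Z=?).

after  0: r0=0x4e r1=0x3e r2=0x77 r3=0x6e r4=0xc3  N=0 Z=0
after  1: r0=0x4e r1=0x3e r2=0x77 r3=0x6e r4=0x7f  N=0 Z=0
after  2: r0=0x4e r1=0x3e r2=0x77 r3=0x8c r4=0x7f  N=1 Z=0
after  3: r0=0x4e r1=0x3e r2=0x03 r3=0x8c r4=0x7f  N=0 Z=0
after  4: r0=0x0b r1=0x3e r2=0x03 r3=0x8c r4=0x7f  N=0 Z=0
after  5: r0=0x0b r1=0x3e r2=0x00 r3=0x8c r4=0x7f  N=0 Z=1
-- IRQ taken; context saved, return-PC = 6 --

FLAGS = (N=0, Z=1)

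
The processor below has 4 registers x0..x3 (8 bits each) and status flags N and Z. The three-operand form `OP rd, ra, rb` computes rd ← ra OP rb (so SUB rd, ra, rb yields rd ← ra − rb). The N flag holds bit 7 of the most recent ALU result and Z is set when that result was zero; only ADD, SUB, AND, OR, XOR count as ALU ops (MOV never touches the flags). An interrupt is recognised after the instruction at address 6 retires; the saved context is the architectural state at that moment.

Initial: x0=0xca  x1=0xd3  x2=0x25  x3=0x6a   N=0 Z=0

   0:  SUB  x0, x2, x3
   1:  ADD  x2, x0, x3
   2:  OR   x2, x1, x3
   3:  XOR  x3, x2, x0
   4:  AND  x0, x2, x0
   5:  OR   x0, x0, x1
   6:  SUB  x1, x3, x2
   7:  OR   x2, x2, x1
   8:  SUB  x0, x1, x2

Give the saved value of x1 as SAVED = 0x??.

SAVED = 0x45

after  0: x0=0xbb x1=0xd3 x2=0x25 x3=0x6a  N=1 Z=0
after  1: x0=0xbb x1=0xd3 x2=0x25 x3=0x6a  N=0 Z=0
after  2: x0=0xbb x1=0xd3 x2=0xfb x3=0x6a  N=1 Z=0
after  3: x0=0xbb x1=0xd3 x2=0xfb x3=0x40  N=0 Z=0
after  4: x0=0xbb x1=0xd3 x2=0xfb x3=0x40  N=1 Z=0
after  5: x0=0xfb x1=0xd3 x2=0xfb x3=0x40  N=1 Z=0
after  6: x0=0xfb x1=0x45 x2=0xfb x3=0x40  N=0 Z=0
-- IRQ taken; context saved, return-PC = 7 --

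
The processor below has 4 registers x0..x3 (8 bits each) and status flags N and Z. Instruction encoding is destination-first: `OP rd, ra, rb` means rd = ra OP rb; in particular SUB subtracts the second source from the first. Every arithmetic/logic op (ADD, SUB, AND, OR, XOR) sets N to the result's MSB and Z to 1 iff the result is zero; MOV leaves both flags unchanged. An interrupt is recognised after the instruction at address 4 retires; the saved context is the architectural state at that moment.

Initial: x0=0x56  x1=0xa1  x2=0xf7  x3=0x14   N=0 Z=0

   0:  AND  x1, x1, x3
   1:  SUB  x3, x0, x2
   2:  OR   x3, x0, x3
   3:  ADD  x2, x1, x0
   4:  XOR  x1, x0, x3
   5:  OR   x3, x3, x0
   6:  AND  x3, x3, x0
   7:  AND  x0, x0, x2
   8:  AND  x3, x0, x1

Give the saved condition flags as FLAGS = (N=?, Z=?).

FLAGS = (N=0, Z=0)

after  0: x0=0x56 x1=0x00 x2=0xf7 x3=0x14  N=0 Z=1
after  1: x0=0x56 x1=0x00 x2=0xf7 x3=0x5f  N=0 Z=0
after  2: x0=0x56 x1=0x00 x2=0xf7 x3=0x5f  N=0 Z=0
after  3: x0=0x56 x1=0x00 x2=0x56 x3=0x5f  N=0 Z=0
after  4: x0=0x56 x1=0x09 x2=0x56 x3=0x5f  N=0 Z=0
-- IRQ taken; context saved, return-PC = 5 --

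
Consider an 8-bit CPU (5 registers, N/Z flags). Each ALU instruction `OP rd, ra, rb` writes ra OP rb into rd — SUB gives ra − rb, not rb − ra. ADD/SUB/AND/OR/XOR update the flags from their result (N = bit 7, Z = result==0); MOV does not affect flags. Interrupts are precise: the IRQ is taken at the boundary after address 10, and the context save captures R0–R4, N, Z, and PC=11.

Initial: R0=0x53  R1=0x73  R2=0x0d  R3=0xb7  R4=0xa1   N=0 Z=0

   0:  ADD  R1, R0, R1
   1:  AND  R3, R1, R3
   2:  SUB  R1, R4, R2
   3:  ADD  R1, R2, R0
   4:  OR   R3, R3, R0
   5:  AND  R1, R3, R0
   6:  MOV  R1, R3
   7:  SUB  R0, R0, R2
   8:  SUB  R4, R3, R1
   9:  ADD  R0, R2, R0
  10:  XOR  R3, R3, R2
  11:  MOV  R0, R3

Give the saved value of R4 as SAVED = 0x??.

after  0: R0=0x53 R1=0xc6 R2=0x0d R3=0xb7 R4=0xa1  N=1 Z=0
after  1: R0=0x53 R1=0xc6 R2=0x0d R3=0x86 R4=0xa1  N=1 Z=0
after  2: R0=0x53 R1=0x94 R2=0x0d R3=0x86 R4=0xa1  N=1 Z=0
after  3: R0=0x53 R1=0x60 R2=0x0d R3=0x86 R4=0xa1  N=0 Z=0
after  4: R0=0x53 R1=0x60 R2=0x0d R3=0xd7 R4=0xa1  N=1 Z=0
after  5: R0=0x53 R1=0x53 R2=0x0d R3=0xd7 R4=0xa1  N=0 Z=0
after  6: R0=0x53 R1=0xd7 R2=0x0d R3=0xd7 R4=0xa1  N=0 Z=0
after  7: R0=0x46 R1=0xd7 R2=0x0d R3=0xd7 R4=0xa1  N=0 Z=0
after  8: R0=0x46 R1=0xd7 R2=0x0d R3=0xd7 R4=0x00  N=0 Z=1
after  9: R0=0x53 R1=0xd7 R2=0x0d R3=0xd7 R4=0x00  N=0 Z=0
after 10: R0=0x53 R1=0xd7 R2=0x0d R3=0xda R4=0x00  N=1 Z=0
-- IRQ taken; context saved, return-PC = 11 --

SAVED = 0x00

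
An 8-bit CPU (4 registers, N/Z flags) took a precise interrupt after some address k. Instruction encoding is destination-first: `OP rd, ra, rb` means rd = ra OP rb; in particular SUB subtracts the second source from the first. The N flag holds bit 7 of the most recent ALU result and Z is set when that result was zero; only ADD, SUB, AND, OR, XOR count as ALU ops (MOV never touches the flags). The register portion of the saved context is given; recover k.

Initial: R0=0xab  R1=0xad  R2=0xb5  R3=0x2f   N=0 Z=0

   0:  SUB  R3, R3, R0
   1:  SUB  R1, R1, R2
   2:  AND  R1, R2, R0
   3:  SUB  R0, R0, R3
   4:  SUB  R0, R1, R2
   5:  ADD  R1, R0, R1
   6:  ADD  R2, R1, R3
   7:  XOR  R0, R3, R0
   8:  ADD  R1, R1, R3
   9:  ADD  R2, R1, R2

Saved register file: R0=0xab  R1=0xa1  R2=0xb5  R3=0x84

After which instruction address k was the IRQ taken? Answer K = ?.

K = 2

after  0: R0=0xab R1=0xad R2=0xb5 R3=0x84  N=1 Z=0
after  1: R0=0xab R1=0xf8 R2=0xb5 R3=0x84  N=1 Z=0
after  2: R0=0xab R1=0xa1 R2=0xb5 R3=0x84  N=1 Z=0
-- IRQ taken; context saved, return-PC = 3 --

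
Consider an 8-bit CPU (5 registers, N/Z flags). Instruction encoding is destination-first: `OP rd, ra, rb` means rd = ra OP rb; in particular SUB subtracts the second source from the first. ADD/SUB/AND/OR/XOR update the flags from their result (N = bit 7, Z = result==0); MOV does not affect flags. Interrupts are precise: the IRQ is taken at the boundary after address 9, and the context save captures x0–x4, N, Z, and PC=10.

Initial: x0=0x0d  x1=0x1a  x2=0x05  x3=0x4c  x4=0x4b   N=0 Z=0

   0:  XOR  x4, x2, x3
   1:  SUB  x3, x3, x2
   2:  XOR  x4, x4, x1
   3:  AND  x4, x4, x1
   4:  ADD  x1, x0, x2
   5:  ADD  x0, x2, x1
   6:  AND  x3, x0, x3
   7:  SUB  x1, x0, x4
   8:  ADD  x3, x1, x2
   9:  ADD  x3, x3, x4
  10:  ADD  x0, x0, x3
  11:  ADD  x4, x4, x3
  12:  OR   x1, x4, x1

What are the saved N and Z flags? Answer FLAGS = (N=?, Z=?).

after  0: x0=0x0d x1=0x1a x2=0x05 x3=0x4c x4=0x49  N=0 Z=0
after  1: x0=0x0d x1=0x1a x2=0x05 x3=0x47 x4=0x49  N=0 Z=0
after  2: x0=0x0d x1=0x1a x2=0x05 x3=0x47 x4=0x53  N=0 Z=0
after  3: x0=0x0d x1=0x1a x2=0x05 x3=0x47 x4=0x12  N=0 Z=0
after  4: x0=0x0d x1=0x12 x2=0x05 x3=0x47 x4=0x12  N=0 Z=0
after  5: x0=0x17 x1=0x12 x2=0x05 x3=0x47 x4=0x12  N=0 Z=0
after  6: x0=0x17 x1=0x12 x2=0x05 x3=0x07 x4=0x12  N=0 Z=0
after  7: x0=0x17 x1=0x05 x2=0x05 x3=0x07 x4=0x12  N=0 Z=0
after  8: x0=0x17 x1=0x05 x2=0x05 x3=0x0a x4=0x12  N=0 Z=0
after  9: x0=0x17 x1=0x05 x2=0x05 x3=0x1c x4=0x12  N=0 Z=0
-- IRQ taken; context saved, return-PC = 10 --

FLAGS = (N=0, Z=0)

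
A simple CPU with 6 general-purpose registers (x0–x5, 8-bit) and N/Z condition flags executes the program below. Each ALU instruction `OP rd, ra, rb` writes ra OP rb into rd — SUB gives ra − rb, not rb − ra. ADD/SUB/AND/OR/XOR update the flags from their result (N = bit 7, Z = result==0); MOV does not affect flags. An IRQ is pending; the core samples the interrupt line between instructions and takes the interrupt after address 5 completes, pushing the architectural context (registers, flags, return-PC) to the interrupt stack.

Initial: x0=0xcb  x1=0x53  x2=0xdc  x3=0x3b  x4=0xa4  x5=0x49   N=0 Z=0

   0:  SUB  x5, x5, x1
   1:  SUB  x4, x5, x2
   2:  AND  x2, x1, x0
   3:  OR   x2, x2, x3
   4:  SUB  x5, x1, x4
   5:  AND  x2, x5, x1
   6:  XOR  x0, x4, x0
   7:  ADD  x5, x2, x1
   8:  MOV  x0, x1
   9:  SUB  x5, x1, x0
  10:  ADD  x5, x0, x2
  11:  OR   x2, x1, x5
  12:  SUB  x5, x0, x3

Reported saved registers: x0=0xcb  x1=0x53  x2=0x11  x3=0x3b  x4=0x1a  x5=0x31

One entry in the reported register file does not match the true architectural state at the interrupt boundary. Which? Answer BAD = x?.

BAD = x5

after  0: x0=0xcb x1=0x53 x2=0xdc x3=0x3b x4=0xa4 x5=0xf6  N=1 Z=0
after  1: x0=0xcb x1=0x53 x2=0xdc x3=0x3b x4=0x1a x5=0xf6  N=0 Z=0
after  2: x0=0xcb x1=0x53 x2=0x43 x3=0x3b x4=0x1a x5=0xf6  N=0 Z=0
after  3: x0=0xcb x1=0x53 x2=0x7b x3=0x3b x4=0x1a x5=0xf6  N=0 Z=0
after  4: x0=0xcb x1=0x53 x2=0x7b x3=0x3b x4=0x1a x5=0x39  N=0 Z=0
after  5: x0=0xcb x1=0x53 x2=0x11 x3=0x3b x4=0x1a x5=0x39  N=0 Z=0
-- IRQ taken; context saved, return-PC = 6 --
mismatch: x5: reported 0x31 vs actual 0x39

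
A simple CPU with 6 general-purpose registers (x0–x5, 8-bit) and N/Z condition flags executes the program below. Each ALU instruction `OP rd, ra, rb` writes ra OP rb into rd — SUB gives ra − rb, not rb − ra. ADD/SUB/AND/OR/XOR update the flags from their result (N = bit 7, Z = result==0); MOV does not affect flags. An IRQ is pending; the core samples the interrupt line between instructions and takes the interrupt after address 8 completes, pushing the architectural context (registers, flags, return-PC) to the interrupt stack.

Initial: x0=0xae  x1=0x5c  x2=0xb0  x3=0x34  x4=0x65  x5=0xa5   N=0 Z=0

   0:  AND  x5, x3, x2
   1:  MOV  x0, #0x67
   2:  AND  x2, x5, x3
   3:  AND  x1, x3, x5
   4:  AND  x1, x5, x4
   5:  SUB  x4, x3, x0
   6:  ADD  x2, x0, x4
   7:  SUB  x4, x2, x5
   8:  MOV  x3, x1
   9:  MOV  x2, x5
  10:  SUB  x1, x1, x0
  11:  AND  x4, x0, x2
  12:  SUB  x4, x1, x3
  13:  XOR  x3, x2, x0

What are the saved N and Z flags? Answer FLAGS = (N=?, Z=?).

FLAGS = (N=0, Z=0)

after  0: x0=0xae x1=0x5c x2=0xb0 x3=0x34 x4=0x65 x5=0x30  N=0 Z=0
after  1: x0=0x67 x1=0x5c x2=0xb0 x3=0x34 x4=0x65 x5=0x30  N=0 Z=0
after  2: x0=0x67 x1=0x5c x2=0x30 x3=0x34 x4=0x65 x5=0x30  N=0 Z=0
after  3: x0=0x67 x1=0x30 x2=0x30 x3=0x34 x4=0x65 x5=0x30  N=0 Z=0
after  4: x0=0x67 x1=0x20 x2=0x30 x3=0x34 x4=0x65 x5=0x30  N=0 Z=0
after  5: x0=0x67 x1=0x20 x2=0x30 x3=0x34 x4=0xcd x5=0x30  N=1 Z=0
after  6: x0=0x67 x1=0x20 x2=0x34 x3=0x34 x4=0xcd x5=0x30  N=0 Z=0
after  7: x0=0x67 x1=0x20 x2=0x34 x3=0x34 x4=0x04 x5=0x30  N=0 Z=0
after  8: x0=0x67 x1=0x20 x2=0x34 x3=0x20 x4=0x04 x5=0x30  N=0 Z=0
-- IRQ taken; context saved, return-PC = 9 --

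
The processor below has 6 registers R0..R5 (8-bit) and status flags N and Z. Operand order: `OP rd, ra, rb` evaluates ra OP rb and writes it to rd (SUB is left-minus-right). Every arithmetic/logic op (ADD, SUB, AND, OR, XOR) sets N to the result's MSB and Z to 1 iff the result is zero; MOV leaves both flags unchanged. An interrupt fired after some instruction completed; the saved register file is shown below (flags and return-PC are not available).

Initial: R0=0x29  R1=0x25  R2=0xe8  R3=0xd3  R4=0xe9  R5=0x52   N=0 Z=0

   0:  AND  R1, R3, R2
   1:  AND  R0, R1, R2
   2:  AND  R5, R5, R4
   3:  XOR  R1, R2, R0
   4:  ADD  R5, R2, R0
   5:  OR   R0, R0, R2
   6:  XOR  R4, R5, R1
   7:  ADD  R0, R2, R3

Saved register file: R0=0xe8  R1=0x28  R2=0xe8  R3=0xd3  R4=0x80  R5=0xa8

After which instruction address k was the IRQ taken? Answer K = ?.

K = 6

after  0: R0=0x29 R1=0xc0 R2=0xe8 R3=0xd3 R4=0xe9 R5=0x52  N=1 Z=0
after  1: R0=0xc0 R1=0xc0 R2=0xe8 R3=0xd3 R4=0xe9 R5=0x52  N=1 Z=0
after  2: R0=0xc0 R1=0xc0 R2=0xe8 R3=0xd3 R4=0xe9 R5=0x40  N=0 Z=0
after  3: R0=0xc0 R1=0x28 R2=0xe8 R3=0xd3 R4=0xe9 R5=0x40  N=0 Z=0
after  4: R0=0xc0 R1=0x28 R2=0xe8 R3=0xd3 R4=0xe9 R5=0xa8  N=1 Z=0
after  5: R0=0xe8 R1=0x28 R2=0xe8 R3=0xd3 R4=0xe9 R5=0xa8  N=1 Z=0
after  6: R0=0xe8 R1=0x28 R2=0xe8 R3=0xd3 R4=0x80 R5=0xa8  N=1 Z=0
-- IRQ taken; context saved, return-PC = 7 --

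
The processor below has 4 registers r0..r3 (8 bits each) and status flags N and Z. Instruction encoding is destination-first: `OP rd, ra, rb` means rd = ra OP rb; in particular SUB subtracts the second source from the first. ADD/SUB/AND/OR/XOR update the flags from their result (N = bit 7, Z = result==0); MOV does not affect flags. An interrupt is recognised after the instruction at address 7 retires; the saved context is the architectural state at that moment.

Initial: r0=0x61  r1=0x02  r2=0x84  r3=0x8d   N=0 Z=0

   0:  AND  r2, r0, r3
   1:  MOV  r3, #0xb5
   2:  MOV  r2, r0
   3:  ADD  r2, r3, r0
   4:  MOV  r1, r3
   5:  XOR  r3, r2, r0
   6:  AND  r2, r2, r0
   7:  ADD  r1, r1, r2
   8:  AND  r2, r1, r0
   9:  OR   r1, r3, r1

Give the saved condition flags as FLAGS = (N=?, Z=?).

after  0: r0=0x61 r1=0x02 r2=0x01 r3=0x8d  N=0 Z=0
after  1: r0=0x61 r1=0x02 r2=0x01 r3=0xb5  N=0 Z=0
after  2: r0=0x61 r1=0x02 r2=0x61 r3=0xb5  N=0 Z=0
after  3: r0=0x61 r1=0x02 r2=0x16 r3=0xb5  N=0 Z=0
after  4: r0=0x61 r1=0xb5 r2=0x16 r3=0xb5  N=0 Z=0
after  5: r0=0x61 r1=0xb5 r2=0x16 r3=0x77  N=0 Z=0
after  6: r0=0x61 r1=0xb5 r2=0x00 r3=0x77  N=0 Z=1
after  7: r0=0x61 r1=0xb5 r2=0x00 r3=0x77  N=1 Z=0
-- IRQ taken; context saved, return-PC = 8 --

FLAGS = (N=1, Z=0)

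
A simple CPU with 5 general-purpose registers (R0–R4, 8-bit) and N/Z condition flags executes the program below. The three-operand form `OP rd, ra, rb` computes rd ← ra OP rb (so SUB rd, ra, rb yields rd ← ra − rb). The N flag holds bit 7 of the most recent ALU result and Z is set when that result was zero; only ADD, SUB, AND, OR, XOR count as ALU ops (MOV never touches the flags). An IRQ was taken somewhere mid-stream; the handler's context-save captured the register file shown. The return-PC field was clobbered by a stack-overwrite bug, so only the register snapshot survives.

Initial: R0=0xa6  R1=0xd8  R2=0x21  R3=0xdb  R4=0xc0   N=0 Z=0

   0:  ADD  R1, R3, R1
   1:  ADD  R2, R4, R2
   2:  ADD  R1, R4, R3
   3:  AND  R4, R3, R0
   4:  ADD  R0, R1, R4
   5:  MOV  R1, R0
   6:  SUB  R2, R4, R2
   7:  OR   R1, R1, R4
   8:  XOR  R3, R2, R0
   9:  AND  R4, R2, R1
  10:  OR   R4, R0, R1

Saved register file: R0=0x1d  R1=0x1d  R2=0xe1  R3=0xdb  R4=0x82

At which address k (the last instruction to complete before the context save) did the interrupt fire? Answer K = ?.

after  0: R0=0xa6 R1=0xb3 R2=0x21 R3=0xdb R4=0xc0  N=1 Z=0
after  1: R0=0xa6 R1=0xb3 R2=0xe1 R3=0xdb R4=0xc0  N=1 Z=0
after  2: R0=0xa6 R1=0x9b R2=0xe1 R3=0xdb R4=0xc0  N=1 Z=0
after  3: R0=0xa6 R1=0x9b R2=0xe1 R3=0xdb R4=0x82  N=1 Z=0
after  4: R0=0x1d R1=0x9b R2=0xe1 R3=0xdb R4=0x82  N=0 Z=0
after  5: R0=0x1d R1=0x1d R2=0xe1 R3=0xdb R4=0x82  N=0 Z=0
-- IRQ taken; context saved, return-PC = 6 --

K = 5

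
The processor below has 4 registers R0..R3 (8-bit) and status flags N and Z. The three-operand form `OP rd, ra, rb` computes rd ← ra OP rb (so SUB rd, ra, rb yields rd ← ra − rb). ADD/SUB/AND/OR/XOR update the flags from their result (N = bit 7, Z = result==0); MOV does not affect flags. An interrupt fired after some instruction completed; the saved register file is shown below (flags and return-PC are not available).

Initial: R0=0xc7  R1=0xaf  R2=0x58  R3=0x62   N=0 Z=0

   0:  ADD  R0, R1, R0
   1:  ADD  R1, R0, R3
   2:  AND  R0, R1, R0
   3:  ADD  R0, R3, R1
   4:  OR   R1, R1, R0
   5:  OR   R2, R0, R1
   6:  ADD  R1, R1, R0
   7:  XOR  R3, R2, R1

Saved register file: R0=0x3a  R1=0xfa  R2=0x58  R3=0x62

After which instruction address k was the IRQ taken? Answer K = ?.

K = 4

after  0: R0=0x76 R1=0xaf R2=0x58 R3=0x62  N=0 Z=0
after  1: R0=0x76 R1=0xd8 R2=0x58 R3=0x62  N=1 Z=0
after  2: R0=0x50 R1=0xd8 R2=0x58 R3=0x62  N=0 Z=0
after  3: R0=0x3a R1=0xd8 R2=0x58 R3=0x62  N=0 Z=0
after  4: R0=0x3a R1=0xfa R2=0x58 R3=0x62  N=1 Z=0
-- IRQ taken; context saved, return-PC = 5 --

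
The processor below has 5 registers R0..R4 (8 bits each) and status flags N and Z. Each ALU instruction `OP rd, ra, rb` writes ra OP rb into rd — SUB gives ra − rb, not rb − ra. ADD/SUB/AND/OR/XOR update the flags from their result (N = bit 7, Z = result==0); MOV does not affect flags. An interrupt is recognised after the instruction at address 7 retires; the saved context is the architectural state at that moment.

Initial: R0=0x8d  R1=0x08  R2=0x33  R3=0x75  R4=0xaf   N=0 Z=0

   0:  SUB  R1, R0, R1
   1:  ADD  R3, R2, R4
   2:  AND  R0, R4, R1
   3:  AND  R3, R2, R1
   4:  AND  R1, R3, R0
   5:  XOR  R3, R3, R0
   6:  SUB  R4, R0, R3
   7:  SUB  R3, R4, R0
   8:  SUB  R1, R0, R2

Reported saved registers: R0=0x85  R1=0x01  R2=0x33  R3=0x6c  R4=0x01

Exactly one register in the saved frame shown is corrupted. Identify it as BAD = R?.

after  0: R0=0x8d R1=0x85 R2=0x33 R3=0x75 R4=0xaf  N=1 Z=0
after  1: R0=0x8d R1=0x85 R2=0x33 R3=0xe2 R4=0xaf  N=1 Z=0
after  2: R0=0x85 R1=0x85 R2=0x33 R3=0xe2 R4=0xaf  N=1 Z=0
after  3: R0=0x85 R1=0x85 R2=0x33 R3=0x01 R4=0xaf  N=0 Z=0
after  4: R0=0x85 R1=0x01 R2=0x33 R3=0x01 R4=0xaf  N=0 Z=0
after  5: R0=0x85 R1=0x01 R2=0x33 R3=0x84 R4=0xaf  N=1 Z=0
after  6: R0=0x85 R1=0x01 R2=0x33 R3=0x84 R4=0x01  N=0 Z=0
after  7: R0=0x85 R1=0x01 R2=0x33 R3=0x7c R4=0x01  N=0 Z=0
-- IRQ taken; context saved, return-PC = 8 --
mismatch: R3: reported 0x6c vs actual 0x7c

BAD = R3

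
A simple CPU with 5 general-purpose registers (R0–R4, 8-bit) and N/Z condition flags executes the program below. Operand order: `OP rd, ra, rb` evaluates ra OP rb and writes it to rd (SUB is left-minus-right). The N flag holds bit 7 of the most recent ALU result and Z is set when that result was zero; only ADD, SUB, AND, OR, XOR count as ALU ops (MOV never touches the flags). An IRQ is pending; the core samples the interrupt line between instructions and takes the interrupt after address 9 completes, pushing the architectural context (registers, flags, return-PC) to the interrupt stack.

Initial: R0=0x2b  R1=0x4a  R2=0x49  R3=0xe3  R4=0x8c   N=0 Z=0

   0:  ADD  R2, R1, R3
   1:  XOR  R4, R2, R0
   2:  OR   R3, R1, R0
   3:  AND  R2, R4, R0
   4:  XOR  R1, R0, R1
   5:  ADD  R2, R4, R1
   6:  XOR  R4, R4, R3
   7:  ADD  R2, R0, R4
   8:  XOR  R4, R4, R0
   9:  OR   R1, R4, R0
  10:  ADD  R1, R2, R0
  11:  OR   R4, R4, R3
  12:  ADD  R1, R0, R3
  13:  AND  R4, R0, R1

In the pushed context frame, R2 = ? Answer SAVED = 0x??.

after  0: R0=0x2b R1=0x4a R2=0x2d R3=0xe3 R4=0x8c  N=0 Z=0
after  1: R0=0x2b R1=0x4a R2=0x2d R3=0xe3 R4=0x06  N=0 Z=0
after  2: R0=0x2b R1=0x4a R2=0x2d R3=0x6b R4=0x06  N=0 Z=0
after  3: R0=0x2b R1=0x4a R2=0x02 R3=0x6b R4=0x06  N=0 Z=0
after  4: R0=0x2b R1=0x61 R2=0x02 R3=0x6b R4=0x06  N=0 Z=0
after  5: R0=0x2b R1=0x61 R2=0x67 R3=0x6b R4=0x06  N=0 Z=0
after  6: R0=0x2b R1=0x61 R2=0x67 R3=0x6b R4=0x6d  N=0 Z=0
after  7: R0=0x2b R1=0x61 R2=0x98 R3=0x6b R4=0x6d  N=1 Z=0
after  8: R0=0x2b R1=0x61 R2=0x98 R3=0x6b R4=0x46  N=0 Z=0
after  9: R0=0x2b R1=0x6f R2=0x98 R3=0x6b R4=0x46  N=0 Z=0
-- IRQ taken; context saved, return-PC = 10 --

SAVED = 0x98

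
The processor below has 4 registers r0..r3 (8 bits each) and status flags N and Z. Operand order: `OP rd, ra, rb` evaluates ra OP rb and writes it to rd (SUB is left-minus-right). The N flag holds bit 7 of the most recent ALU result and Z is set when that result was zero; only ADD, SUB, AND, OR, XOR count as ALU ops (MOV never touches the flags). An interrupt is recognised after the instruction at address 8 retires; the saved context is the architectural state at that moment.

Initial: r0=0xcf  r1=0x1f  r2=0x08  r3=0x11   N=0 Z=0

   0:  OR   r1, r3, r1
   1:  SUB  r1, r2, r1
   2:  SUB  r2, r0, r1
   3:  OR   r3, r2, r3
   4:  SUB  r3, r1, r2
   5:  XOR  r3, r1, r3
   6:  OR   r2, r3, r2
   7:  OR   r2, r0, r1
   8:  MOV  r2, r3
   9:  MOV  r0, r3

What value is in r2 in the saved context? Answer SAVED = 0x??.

SAVED = 0xea

after  0: r0=0xcf r1=0x1f r2=0x08 r3=0x11  N=0 Z=0
after  1: r0=0xcf r1=0xe9 r2=0x08 r3=0x11  N=1 Z=0
after  2: r0=0xcf r1=0xe9 r2=0xe6 r3=0x11  N=1 Z=0
after  3: r0=0xcf r1=0xe9 r2=0xe6 r3=0xf7  N=1 Z=0
after  4: r0=0xcf r1=0xe9 r2=0xe6 r3=0x03  N=0 Z=0
after  5: r0=0xcf r1=0xe9 r2=0xe6 r3=0xea  N=1 Z=0
after  6: r0=0xcf r1=0xe9 r2=0xee r3=0xea  N=1 Z=0
after  7: r0=0xcf r1=0xe9 r2=0xef r3=0xea  N=1 Z=0
after  8: r0=0xcf r1=0xe9 r2=0xea r3=0xea  N=1 Z=0
-- IRQ taken; context saved, return-PC = 9 --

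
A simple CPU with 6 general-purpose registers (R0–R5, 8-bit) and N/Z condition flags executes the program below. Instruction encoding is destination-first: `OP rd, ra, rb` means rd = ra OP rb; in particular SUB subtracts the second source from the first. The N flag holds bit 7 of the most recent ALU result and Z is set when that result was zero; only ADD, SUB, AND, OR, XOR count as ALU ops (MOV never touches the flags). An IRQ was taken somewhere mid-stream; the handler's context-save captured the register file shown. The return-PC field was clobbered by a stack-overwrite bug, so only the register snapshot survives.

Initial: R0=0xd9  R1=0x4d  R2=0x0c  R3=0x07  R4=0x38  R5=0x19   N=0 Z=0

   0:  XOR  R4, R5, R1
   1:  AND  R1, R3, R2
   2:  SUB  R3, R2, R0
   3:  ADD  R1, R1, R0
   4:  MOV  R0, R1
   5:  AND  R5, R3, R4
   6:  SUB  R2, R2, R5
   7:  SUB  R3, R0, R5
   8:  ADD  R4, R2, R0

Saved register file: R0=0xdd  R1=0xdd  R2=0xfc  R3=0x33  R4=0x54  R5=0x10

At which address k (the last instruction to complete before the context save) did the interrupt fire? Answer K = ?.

K = 6

after  0: R0=0xd9 R1=0x4d R2=0x0c R3=0x07 R4=0x54 R5=0x19  N=0 Z=0
after  1: R0=0xd9 R1=0x04 R2=0x0c R3=0x07 R4=0x54 R5=0x19  N=0 Z=0
after  2: R0=0xd9 R1=0x04 R2=0x0c R3=0x33 R4=0x54 R5=0x19  N=0 Z=0
after  3: R0=0xd9 R1=0xdd R2=0x0c R3=0x33 R4=0x54 R5=0x19  N=1 Z=0
after  4: R0=0xdd R1=0xdd R2=0x0c R3=0x33 R4=0x54 R5=0x19  N=1 Z=0
after  5: R0=0xdd R1=0xdd R2=0x0c R3=0x33 R4=0x54 R5=0x10  N=0 Z=0
after  6: R0=0xdd R1=0xdd R2=0xfc R3=0x33 R4=0x54 R5=0x10  N=1 Z=0
-- IRQ taken; context saved, return-PC = 7 --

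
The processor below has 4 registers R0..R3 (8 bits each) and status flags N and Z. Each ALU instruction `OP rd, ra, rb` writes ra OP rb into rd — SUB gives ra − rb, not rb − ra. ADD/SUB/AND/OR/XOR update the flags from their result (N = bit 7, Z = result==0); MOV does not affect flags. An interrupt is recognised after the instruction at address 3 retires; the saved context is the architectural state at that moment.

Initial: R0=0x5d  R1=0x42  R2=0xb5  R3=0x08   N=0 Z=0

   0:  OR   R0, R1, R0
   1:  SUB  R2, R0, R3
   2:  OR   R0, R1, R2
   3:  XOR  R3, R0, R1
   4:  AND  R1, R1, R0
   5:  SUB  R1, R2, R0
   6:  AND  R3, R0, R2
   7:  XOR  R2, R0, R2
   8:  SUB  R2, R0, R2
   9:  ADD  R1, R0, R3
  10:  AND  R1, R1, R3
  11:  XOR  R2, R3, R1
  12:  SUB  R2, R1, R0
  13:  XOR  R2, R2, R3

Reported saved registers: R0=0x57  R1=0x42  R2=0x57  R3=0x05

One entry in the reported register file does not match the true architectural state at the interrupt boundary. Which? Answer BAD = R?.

after  0: R0=0x5f R1=0x42 R2=0xb5 R3=0x08  N=0 Z=0
after  1: R0=0x5f R1=0x42 R2=0x57 R3=0x08  N=0 Z=0
after  2: R0=0x57 R1=0x42 R2=0x57 R3=0x08  N=0 Z=0
after  3: R0=0x57 R1=0x42 R2=0x57 R3=0x15  N=0 Z=0
-- IRQ taken; context saved, return-PC = 4 --
mismatch: R3: reported 0x05 vs actual 0x15

BAD = R3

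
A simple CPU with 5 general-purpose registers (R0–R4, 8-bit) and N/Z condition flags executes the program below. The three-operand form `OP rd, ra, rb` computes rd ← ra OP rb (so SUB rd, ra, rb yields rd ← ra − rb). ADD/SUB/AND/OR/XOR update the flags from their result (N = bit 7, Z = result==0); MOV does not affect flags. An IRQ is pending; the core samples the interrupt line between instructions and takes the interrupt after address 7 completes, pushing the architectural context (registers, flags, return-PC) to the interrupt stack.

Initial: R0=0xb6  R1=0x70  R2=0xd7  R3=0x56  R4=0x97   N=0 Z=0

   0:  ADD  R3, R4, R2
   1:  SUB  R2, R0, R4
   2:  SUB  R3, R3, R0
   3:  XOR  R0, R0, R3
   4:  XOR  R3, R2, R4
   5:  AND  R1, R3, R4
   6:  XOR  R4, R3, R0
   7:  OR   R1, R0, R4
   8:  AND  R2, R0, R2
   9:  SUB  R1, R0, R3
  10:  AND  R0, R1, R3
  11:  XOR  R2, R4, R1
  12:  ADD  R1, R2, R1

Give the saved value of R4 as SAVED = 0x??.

SAVED = 0x86

after  0: R0=0xb6 R1=0x70 R2=0xd7 R3=0x6e R4=0x97  N=0 Z=0
after  1: R0=0xb6 R1=0x70 R2=0x1f R3=0x6e R4=0x97  N=0 Z=0
after  2: R0=0xb6 R1=0x70 R2=0x1f R3=0xb8 R4=0x97  N=1 Z=0
after  3: R0=0x0e R1=0x70 R2=0x1f R3=0xb8 R4=0x97  N=0 Z=0
after  4: R0=0x0e R1=0x70 R2=0x1f R3=0x88 R4=0x97  N=1 Z=0
after  5: R0=0x0e R1=0x80 R2=0x1f R3=0x88 R4=0x97  N=1 Z=0
after  6: R0=0x0e R1=0x80 R2=0x1f R3=0x88 R4=0x86  N=1 Z=0
after  7: R0=0x0e R1=0x8e R2=0x1f R3=0x88 R4=0x86  N=1 Z=0
-- IRQ taken; context saved, return-PC = 8 --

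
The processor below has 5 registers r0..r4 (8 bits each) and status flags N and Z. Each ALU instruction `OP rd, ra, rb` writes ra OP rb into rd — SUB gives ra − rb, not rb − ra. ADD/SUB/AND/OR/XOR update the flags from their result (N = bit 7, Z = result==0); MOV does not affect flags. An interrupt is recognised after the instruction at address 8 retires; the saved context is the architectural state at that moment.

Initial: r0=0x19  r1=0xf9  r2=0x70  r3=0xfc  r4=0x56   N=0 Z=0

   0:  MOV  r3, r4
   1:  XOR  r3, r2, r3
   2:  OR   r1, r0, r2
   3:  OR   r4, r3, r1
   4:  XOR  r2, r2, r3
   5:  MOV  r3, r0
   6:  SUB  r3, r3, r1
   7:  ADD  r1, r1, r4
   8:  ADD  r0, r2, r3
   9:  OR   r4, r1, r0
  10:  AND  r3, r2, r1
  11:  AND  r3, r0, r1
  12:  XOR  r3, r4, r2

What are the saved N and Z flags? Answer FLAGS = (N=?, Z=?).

after  0: r0=0x19 r1=0xf9 r2=0x70 r3=0x56 r4=0x56  N=0 Z=0
after  1: r0=0x19 r1=0xf9 r2=0x70 r3=0x26 r4=0x56  N=0 Z=0
after  2: r0=0x19 r1=0x79 r2=0x70 r3=0x26 r4=0x56  N=0 Z=0
after  3: r0=0x19 r1=0x79 r2=0x70 r3=0x26 r4=0x7f  N=0 Z=0
after  4: r0=0x19 r1=0x79 r2=0x56 r3=0x26 r4=0x7f  N=0 Z=0
after  5: r0=0x19 r1=0x79 r2=0x56 r3=0x19 r4=0x7f  N=0 Z=0
after  6: r0=0x19 r1=0x79 r2=0x56 r3=0xa0 r4=0x7f  N=1 Z=0
after  7: r0=0x19 r1=0xf8 r2=0x56 r3=0xa0 r4=0x7f  N=1 Z=0
after  8: r0=0xf6 r1=0xf8 r2=0x56 r3=0xa0 r4=0x7f  N=1 Z=0
-- IRQ taken; context saved, return-PC = 9 --

FLAGS = (N=1, Z=0)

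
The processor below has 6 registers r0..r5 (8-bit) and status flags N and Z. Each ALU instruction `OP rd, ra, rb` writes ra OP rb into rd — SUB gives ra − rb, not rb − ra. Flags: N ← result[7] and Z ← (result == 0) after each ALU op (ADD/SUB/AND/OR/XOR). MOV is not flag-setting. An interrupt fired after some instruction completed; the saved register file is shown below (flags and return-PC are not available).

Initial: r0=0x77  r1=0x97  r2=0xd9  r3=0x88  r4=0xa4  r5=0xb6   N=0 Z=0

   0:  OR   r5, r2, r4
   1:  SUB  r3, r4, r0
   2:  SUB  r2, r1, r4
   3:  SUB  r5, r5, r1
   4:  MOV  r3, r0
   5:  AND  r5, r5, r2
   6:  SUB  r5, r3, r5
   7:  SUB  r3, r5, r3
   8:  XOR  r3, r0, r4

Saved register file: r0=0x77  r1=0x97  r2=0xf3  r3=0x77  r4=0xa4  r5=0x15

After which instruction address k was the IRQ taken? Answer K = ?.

after  0: r0=0x77 r1=0x97 r2=0xd9 r3=0x88 r4=0xa4 r5=0xfd  N=1 Z=0
after  1: r0=0x77 r1=0x97 r2=0xd9 r3=0x2d r4=0xa4 r5=0xfd  N=0 Z=0
after  2: r0=0x77 r1=0x97 r2=0xf3 r3=0x2d r4=0xa4 r5=0xfd  N=1 Z=0
after  3: r0=0x77 r1=0x97 r2=0xf3 r3=0x2d r4=0xa4 r5=0x66  N=0 Z=0
after  4: r0=0x77 r1=0x97 r2=0xf3 r3=0x77 r4=0xa4 r5=0x66  N=0 Z=0
after  5: r0=0x77 r1=0x97 r2=0xf3 r3=0x77 r4=0xa4 r5=0x62  N=0 Z=0
after  6: r0=0x77 r1=0x97 r2=0xf3 r3=0x77 r4=0xa4 r5=0x15  N=0 Z=0
-- IRQ taken; context saved, return-PC = 7 --

K = 6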